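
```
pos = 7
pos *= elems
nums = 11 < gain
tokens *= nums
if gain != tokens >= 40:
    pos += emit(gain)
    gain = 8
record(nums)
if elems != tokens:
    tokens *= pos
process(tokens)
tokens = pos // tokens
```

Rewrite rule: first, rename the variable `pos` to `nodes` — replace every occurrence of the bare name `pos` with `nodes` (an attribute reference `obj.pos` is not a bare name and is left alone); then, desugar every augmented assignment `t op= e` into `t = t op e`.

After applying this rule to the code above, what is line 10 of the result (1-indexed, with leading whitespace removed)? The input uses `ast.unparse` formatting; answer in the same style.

tokens = tokens * nodes

Transformed code:
nodes = 7
nodes = nodes * elems
nums = 11 < gain
tokens = tokens * nums
if gain != tokens >= 40:
    nodes = nodes + emit(gain)
    gain = 8
record(nums)
if elems != tokens:
    tokens = tokens * nodes
process(tokens)
tokens = nodes // tokens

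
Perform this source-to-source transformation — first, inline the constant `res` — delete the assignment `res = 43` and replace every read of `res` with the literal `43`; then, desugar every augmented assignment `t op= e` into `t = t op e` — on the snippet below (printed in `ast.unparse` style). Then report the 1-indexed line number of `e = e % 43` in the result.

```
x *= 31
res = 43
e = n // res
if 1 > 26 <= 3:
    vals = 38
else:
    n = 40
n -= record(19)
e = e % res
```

Transformed code:
x = x * 31
e = n // 43
if 1 > 26 <= 3:
    vals = 38
else:
    n = 40
n = n - record(19)
e = e % 43

8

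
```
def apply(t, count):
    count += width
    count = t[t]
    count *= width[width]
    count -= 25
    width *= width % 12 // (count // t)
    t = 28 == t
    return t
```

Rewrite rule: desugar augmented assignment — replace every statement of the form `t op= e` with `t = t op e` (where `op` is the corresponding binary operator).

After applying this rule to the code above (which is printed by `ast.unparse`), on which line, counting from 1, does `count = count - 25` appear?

5

Transformed code:
def apply(t, count):
    count = count + width
    count = t[t]
    count = count * width[width]
    count = count - 25
    width = width * (width % 12 // (count // t))
    t = 28 == t
    return t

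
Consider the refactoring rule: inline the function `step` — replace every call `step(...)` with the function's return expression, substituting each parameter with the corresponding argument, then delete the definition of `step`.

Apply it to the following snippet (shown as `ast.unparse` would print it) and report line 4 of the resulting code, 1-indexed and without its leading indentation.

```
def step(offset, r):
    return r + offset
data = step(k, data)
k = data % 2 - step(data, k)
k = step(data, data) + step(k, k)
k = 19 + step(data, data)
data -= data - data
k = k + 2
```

k = 19 + (data + data)

Transformed code:
data = data + k
k = data % 2 - (k + data)
k = data + data + (k + k)
k = 19 + (data + data)
data -= data - data
k = k + 2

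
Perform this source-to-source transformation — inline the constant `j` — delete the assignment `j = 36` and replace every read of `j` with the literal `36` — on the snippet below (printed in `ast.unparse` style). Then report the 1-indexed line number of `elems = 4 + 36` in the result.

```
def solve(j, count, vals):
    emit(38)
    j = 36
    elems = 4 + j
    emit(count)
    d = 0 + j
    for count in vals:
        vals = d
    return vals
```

Transformed code:
def solve(j, count, vals):
    emit(38)
    elems = 4 + 36
    emit(count)
    d = 0 + 36
    for count in vals:
        vals = d
    return vals

3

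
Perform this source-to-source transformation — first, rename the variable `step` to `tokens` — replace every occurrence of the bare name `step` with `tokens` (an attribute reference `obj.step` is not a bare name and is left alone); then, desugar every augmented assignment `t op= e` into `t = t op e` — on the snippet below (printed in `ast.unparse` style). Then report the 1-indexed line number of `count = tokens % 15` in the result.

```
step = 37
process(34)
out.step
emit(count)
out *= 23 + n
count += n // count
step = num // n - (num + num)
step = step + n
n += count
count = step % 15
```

10

Transformed code:
tokens = 37
process(34)
out.step
emit(count)
out = out * (23 + n)
count = count + n // count
tokens = num // n - (num + num)
tokens = tokens + n
n = n + count
count = tokens % 15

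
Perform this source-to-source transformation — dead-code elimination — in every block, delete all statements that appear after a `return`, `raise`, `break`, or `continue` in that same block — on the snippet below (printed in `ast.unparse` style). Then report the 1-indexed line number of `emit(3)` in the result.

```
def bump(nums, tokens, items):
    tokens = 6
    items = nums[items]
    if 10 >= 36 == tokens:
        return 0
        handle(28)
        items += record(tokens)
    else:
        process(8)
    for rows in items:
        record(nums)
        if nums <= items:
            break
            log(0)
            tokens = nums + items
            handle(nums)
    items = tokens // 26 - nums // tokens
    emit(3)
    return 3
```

Transformed code:
def bump(nums, tokens, items):
    tokens = 6
    items = nums[items]
    if 10 >= 36 == tokens:
        return 0
    else:
        process(8)
    for rows in items:
        record(nums)
        if nums <= items:
            break
    items = tokens // 26 - nums // tokens
    emit(3)
    return 3

13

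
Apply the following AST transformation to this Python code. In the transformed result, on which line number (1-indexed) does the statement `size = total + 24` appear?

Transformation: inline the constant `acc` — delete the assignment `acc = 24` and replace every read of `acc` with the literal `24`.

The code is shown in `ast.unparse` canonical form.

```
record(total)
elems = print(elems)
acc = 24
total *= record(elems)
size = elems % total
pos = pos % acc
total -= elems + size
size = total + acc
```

Transformed code:
record(total)
elems = print(elems)
total *= record(elems)
size = elems % total
pos = pos % 24
total -= elems + size
size = total + 24

7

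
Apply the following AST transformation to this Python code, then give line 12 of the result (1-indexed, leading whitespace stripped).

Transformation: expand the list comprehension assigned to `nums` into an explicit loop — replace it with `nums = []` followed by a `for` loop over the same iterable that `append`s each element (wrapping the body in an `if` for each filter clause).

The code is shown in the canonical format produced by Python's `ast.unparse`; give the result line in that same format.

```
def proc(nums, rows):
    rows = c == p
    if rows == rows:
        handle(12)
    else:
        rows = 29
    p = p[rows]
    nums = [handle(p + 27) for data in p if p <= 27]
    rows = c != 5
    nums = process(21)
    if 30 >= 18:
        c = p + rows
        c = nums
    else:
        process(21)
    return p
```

rows = c != 5

Transformed code:
def proc(nums, rows):
    rows = c == p
    if rows == rows:
        handle(12)
    else:
        rows = 29
    p = p[rows]
    nums = []
    for data in p:
        if p <= 27:
            nums.append(handle(p + 27))
    rows = c != 5
    nums = process(21)
    if 30 >= 18:
        c = p + rows
        c = nums
    else:
        process(21)
    return p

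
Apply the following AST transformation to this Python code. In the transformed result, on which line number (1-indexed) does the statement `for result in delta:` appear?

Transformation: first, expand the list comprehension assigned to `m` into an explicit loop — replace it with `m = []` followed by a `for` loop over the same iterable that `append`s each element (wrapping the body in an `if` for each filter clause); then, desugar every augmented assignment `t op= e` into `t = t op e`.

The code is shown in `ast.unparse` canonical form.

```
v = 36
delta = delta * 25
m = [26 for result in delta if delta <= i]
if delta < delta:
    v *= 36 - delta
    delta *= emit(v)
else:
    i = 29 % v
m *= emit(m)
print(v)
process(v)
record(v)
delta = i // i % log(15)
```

4

Transformed code:
v = 36
delta = delta * 25
m = []
for result in delta:
    if delta <= i:
        m.append(26)
if delta < delta:
    v = v * (36 - delta)
    delta = delta * emit(v)
else:
    i = 29 % v
m = m * emit(m)
print(v)
process(v)
record(v)
delta = i // i % log(15)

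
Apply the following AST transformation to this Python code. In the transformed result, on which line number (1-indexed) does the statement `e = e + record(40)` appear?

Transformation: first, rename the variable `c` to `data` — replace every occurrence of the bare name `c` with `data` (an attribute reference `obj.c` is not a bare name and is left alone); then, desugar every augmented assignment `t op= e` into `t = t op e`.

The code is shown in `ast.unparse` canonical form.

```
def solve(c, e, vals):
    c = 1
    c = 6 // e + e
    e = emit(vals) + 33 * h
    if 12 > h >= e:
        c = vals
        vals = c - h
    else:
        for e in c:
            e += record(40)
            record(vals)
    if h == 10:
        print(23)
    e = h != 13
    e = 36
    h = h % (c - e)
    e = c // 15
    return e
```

10

Transformed code:
def solve(data, e, vals):
    data = 1
    data = 6 // e + e
    e = emit(vals) + 33 * h
    if 12 > h >= e:
        data = vals
        vals = data - h
    else:
        for e in data:
            e = e + record(40)
            record(vals)
    if h == 10:
        print(23)
    e = h != 13
    e = 36
    h = h % (data - e)
    e = data // 15
    return e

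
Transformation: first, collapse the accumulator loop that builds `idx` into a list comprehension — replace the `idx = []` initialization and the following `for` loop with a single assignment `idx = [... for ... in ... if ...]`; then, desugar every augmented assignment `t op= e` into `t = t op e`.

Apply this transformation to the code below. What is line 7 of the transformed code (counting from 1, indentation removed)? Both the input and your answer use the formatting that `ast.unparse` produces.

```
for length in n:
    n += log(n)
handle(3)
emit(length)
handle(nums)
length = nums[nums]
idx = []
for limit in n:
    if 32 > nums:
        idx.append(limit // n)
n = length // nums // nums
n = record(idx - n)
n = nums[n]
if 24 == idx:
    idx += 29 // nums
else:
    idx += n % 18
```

Transformed code:
for length in n:
    n = n + log(n)
handle(3)
emit(length)
handle(nums)
length = nums[nums]
idx = [limit // n for limit in n if 32 > nums]
n = length // nums // nums
n = record(idx - n)
n = nums[n]
if 24 == idx:
    idx = idx + 29 // nums
else:
    idx = idx + n % 18

idx = [limit // n for limit in n if 32 > nums]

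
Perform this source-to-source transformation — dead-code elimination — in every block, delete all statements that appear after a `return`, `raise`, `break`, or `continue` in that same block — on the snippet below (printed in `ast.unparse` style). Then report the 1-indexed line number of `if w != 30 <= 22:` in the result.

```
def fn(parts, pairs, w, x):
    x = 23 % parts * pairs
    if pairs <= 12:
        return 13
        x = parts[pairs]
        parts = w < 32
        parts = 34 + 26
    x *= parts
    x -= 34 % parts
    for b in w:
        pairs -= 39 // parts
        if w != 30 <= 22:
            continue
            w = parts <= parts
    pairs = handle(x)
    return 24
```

9

Transformed code:
def fn(parts, pairs, w, x):
    x = 23 % parts * pairs
    if pairs <= 12:
        return 13
    x *= parts
    x -= 34 % parts
    for b in w:
        pairs -= 39 // parts
        if w != 30 <= 22:
            continue
    pairs = handle(x)
    return 24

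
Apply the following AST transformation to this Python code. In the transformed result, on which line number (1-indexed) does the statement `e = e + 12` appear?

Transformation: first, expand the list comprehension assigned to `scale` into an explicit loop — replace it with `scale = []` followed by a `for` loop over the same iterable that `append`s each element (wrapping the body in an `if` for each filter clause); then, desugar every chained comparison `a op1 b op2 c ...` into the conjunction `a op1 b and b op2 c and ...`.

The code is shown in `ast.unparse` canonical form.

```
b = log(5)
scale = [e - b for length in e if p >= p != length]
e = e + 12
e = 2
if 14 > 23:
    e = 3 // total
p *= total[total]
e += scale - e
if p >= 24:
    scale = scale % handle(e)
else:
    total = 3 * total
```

Transformed code:
b = log(5)
scale = []
for length in e:
    if p >= p and p != length:
        scale.append(e - b)
e = e + 12
e = 2
if 14 > 23:
    e = 3 // total
p *= total[total]
e += scale - e
if p >= 24:
    scale = scale % handle(e)
else:
    total = 3 * total

6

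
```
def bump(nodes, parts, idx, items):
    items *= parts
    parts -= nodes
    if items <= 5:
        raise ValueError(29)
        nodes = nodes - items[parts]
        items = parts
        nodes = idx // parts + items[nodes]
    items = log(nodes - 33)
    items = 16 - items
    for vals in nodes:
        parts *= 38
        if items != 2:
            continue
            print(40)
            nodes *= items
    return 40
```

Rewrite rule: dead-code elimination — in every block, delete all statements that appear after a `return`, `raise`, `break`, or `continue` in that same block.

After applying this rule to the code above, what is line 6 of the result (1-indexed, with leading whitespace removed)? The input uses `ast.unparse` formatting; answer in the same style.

Transformed code:
def bump(nodes, parts, idx, items):
    items *= parts
    parts -= nodes
    if items <= 5:
        raise ValueError(29)
    items = log(nodes - 33)
    items = 16 - items
    for vals in nodes:
        parts *= 38
        if items != 2:
            continue
    return 40

items = log(nodes - 33)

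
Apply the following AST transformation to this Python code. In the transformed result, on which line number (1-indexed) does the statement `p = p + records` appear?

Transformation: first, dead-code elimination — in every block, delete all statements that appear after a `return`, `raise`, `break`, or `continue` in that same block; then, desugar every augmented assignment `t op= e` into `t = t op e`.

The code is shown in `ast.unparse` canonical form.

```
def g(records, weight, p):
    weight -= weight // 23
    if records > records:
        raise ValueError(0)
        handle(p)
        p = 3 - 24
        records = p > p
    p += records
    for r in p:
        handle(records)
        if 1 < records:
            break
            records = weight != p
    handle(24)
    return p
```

Transformed code:
def g(records, weight, p):
    weight = weight - weight // 23
    if records > records:
        raise ValueError(0)
    p = p + records
    for r in p:
        handle(records)
        if 1 < records:
            break
    handle(24)
    return p

5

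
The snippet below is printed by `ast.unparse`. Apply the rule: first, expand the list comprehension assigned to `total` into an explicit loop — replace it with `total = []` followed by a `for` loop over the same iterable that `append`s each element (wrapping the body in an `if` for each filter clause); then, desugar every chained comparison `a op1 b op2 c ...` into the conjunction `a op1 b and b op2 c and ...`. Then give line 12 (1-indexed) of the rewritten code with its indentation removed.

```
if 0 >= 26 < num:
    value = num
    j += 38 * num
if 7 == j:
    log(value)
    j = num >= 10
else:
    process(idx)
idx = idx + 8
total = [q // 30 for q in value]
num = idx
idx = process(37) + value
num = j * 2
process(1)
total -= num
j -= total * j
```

Transformed code:
if 0 >= 26 and 26 < num:
    value = num
    j += 38 * num
if 7 == j:
    log(value)
    j = num >= 10
else:
    process(idx)
idx = idx + 8
total = []
for q in value:
    total.append(q // 30)
num = idx
idx = process(37) + value
num = j * 2
process(1)
total -= num
j -= total * j

total.append(q // 30)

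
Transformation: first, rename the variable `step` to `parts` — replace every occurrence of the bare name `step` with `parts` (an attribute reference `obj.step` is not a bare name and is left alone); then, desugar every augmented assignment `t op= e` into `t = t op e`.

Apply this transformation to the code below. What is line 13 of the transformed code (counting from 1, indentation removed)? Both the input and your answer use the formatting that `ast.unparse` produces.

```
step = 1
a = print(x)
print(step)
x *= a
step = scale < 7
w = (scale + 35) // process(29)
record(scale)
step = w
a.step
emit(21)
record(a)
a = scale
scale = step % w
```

scale = parts % w

Transformed code:
parts = 1
a = print(x)
print(parts)
x = x * a
parts = scale < 7
w = (scale + 35) // process(29)
record(scale)
parts = w
a.step
emit(21)
record(a)
a = scale
scale = parts % w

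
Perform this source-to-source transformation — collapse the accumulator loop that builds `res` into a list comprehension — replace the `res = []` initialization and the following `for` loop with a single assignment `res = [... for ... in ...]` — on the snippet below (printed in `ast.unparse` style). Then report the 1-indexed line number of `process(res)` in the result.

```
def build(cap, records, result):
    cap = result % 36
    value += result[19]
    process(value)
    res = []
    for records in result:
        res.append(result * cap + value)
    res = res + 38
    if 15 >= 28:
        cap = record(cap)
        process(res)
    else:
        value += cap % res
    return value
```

Transformed code:
def build(cap, records, result):
    cap = result % 36
    value += result[19]
    process(value)
    res = [result * cap + value for records in result]
    res = res + 38
    if 15 >= 28:
        cap = record(cap)
        process(res)
    else:
        value += cap % res
    return value

9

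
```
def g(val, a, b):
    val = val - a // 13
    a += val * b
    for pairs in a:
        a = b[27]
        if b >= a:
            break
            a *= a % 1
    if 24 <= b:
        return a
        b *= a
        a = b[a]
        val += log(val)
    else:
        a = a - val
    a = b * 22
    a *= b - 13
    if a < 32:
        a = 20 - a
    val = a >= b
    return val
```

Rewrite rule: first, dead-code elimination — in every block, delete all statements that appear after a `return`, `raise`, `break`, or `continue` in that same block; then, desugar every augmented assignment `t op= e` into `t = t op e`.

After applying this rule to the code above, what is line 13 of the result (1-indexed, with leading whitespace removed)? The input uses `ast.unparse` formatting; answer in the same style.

a = a * (b - 13)

Transformed code:
def g(val, a, b):
    val = val - a // 13
    a = a + val * b
    for pairs in a:
        a = b[27]
        if b >= a:
            break
    if 24 <= b:
        return a
    else:
        a = a - val
    a = b * 22
    a = a * (b - 13)
    if a < 32:
        a = 20 - a
    val = a >= b
    return val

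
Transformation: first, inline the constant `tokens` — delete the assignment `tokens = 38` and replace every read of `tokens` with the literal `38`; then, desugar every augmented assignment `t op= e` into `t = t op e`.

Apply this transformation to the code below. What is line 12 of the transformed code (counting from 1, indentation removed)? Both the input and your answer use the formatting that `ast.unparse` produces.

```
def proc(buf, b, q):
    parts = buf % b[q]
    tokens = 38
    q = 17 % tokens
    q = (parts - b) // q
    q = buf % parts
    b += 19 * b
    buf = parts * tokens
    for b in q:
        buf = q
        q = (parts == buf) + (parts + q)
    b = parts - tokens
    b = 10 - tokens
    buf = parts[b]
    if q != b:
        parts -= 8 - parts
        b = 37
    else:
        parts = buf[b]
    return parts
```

b = 10 - 38

Transformed code:
def proc(buf, b, q):
    parts = buf % b[q]
    q = 17 % 38
    q = (parts - b) // q
    q = buf % parts
    b = b + 19 * b
    buf = parts * 38
    for b in q:
        buf = q
        q = (parts == buf) + (parts + q)
    b = parts - 38
    b = 10 - 38
    buf = parts[b]
    if q != b:
        parts = parts - (8 - parts)
        b = 37
    else:
        parts = buf[b]
    return parts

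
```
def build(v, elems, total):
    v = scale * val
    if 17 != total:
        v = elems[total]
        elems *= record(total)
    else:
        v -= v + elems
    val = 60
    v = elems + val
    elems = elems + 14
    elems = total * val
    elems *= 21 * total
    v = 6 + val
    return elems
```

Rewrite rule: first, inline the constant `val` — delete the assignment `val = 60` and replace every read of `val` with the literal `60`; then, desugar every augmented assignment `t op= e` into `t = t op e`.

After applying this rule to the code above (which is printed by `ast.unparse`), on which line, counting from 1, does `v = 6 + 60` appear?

Transformed code:
def build(v, elems, total):
    v = scale * 60
    if 17 != total:
        v = elems[total]
        elems = elems * record(total)
    else:
        v = v - (v + elems)
    v = elems + 60
    elems = elems + 14
    elems = total * 60
    elems = elems * (21 * total)
    v = 6 + 60
    return elems

12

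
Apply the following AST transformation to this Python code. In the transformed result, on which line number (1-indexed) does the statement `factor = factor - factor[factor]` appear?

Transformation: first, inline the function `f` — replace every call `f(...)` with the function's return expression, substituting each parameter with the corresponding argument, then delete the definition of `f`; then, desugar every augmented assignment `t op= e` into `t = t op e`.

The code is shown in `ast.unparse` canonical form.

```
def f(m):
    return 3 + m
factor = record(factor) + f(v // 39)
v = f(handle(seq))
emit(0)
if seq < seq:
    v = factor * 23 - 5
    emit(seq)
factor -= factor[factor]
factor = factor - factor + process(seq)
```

Transformed code:
factor = record(factor) + (3 + v // 39)
v = 3 + handle(seq)
emit(0)
if seq < seq:
    v = factor * 23 - 5
    emit(seq)
factor = factor - factor[factor]
factor = factor - factor + process(seq)

7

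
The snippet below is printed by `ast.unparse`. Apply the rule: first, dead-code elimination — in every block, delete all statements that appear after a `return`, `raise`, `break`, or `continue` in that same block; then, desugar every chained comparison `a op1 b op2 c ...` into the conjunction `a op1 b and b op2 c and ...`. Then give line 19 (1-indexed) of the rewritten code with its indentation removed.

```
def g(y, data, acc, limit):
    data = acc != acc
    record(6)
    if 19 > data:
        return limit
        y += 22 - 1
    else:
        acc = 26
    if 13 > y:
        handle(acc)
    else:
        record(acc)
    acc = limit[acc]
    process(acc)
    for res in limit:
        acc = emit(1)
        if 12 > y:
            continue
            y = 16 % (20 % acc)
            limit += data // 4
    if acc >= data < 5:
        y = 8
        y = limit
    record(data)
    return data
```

Transformed code:
def g(y, data, acc, limit):
    data = acc != acc
    record(6)
    if 19 > data:
        return limit
    else:
        acc = 26
    if 13 > y:
        handle(acc)
    else:
        record(acc)
    acc = limit[acc]
    process(acc)
    for res in limit:
        acc = emit(1)
        if 12 > y:
            continue
    if acc >= data and data < 5:
        y = 8
        y = limit
    record(data)
    return data

y = 8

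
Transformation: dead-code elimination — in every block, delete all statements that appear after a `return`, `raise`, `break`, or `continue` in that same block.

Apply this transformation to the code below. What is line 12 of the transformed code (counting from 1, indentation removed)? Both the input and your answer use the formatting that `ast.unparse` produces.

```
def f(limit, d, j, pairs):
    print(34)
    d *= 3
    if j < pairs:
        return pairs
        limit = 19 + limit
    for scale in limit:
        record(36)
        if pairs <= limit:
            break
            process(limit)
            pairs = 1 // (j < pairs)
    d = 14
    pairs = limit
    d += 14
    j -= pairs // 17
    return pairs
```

Transformed code:
def f(limit, d, j, pairs):
    print(34)
    d *= 3
    if j < pairs:
        return pairs
    for scale in limit:
        record(36)
        if pairs <= limit:
            break
    d = 14
    pairs = limit
    d += 14
    j -= pairs // 17
    return pairs

d += 14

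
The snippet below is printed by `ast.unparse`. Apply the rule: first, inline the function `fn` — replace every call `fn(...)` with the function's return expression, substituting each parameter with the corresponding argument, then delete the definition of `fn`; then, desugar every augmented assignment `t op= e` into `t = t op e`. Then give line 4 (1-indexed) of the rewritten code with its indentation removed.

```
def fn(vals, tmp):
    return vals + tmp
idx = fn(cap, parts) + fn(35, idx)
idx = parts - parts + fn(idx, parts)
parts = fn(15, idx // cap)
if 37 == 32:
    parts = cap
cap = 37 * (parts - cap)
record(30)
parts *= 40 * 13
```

if 37 == 32:

Transformed code:
idx = cap + parts + (35 + idx)
idx = parts - parts + (idx + parts)
parts = 15 + idx // cap
if 37 == 32:
    parts = cap
cap = 37 * (parts - cap)
record(30)
parts = parts * (40 * 13)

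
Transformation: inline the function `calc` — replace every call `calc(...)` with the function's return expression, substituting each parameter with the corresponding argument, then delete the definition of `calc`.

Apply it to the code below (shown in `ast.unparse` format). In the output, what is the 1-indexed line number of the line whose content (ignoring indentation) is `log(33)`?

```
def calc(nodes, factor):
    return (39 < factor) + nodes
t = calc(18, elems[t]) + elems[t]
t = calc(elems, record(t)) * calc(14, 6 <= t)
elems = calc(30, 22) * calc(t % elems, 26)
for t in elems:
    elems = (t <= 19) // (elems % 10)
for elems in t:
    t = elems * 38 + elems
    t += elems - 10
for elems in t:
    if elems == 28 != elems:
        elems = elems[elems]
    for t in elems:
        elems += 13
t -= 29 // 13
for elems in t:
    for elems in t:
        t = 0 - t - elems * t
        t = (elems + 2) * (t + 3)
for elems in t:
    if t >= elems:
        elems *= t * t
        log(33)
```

Transformed code:
t = (39 < elems[t]) + 18 + elems[t]
t = ((39 < record(t)) + elems) * ((39 < (6 <= t)) + 14)
elems = ((39 < 22) + 30) * ((39 < 26) + t % elems)
for t in elems:
    elems = (t <= 19) // (elems % 10)
for elems in t:
    t = elems * 38 + elems
    t += elems - 10
for elems in t:
    if elems == 28 != elems:
        elems = elems[elems]
    for t in elems:
        elems += 13
t -= 29 // 13
for elems in t:
    for elems in t:
        t = 0 - t - elems * t
        t = (elems + 2) * (t + 3)
for elems in t:
    if t >= elems:
        elems *= t * t
        log(33)

22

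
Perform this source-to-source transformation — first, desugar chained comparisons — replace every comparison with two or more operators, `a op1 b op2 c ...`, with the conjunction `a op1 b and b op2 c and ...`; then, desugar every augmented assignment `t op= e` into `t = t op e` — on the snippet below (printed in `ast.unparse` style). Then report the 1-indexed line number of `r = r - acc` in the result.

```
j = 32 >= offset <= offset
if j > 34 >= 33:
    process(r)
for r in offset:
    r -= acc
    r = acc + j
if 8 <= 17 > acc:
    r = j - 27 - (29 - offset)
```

5

Transformed code:
j = 32 >= offset and offset <= offset
if j > 34 and 34 >= 33:
    process(r)
for r in offset:
    r = r - acc
    r = acc + j
if 8 <= 17 and 17 > acc:
    r = j - 27 - (29 - offset)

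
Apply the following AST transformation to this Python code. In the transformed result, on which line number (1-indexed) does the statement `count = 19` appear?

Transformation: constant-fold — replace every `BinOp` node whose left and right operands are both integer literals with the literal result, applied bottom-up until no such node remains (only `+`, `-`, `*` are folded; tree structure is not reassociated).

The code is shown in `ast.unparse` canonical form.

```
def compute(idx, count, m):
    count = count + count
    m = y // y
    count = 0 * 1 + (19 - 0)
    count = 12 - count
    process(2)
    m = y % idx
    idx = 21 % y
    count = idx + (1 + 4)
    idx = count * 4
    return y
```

Transformed code:
def compute(idx, count, m):
    count = count + count
    m = y // y
    count = 19
    count = 12 - count
    process(2)
    m = y % idx
    idx = 21 % y
    count = idx + 5
    idx = count * 4
    return y

4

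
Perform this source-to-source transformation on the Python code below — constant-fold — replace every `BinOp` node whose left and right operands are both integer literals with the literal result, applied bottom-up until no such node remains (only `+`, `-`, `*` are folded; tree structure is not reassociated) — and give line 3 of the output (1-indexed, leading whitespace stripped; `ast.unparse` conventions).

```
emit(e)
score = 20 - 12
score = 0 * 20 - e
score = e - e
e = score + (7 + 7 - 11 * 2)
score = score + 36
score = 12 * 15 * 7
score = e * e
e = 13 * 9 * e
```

score = 0 - e

Transformed code:
emit(e)
score = 8
score = 0 - e
score = e - e
e = score + -8
score = score + 36
score = 1260
score = e * e
e = 117 * e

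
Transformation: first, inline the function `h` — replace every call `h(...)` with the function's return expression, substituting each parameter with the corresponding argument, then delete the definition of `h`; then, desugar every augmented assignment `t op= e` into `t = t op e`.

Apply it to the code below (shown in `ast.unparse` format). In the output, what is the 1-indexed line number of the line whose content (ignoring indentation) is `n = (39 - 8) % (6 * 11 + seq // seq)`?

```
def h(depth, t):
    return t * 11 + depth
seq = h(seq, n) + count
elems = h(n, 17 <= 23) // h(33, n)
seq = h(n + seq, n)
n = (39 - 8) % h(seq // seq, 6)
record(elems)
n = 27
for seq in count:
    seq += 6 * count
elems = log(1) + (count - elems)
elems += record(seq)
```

4

Transformed code:
seq = n * 11 + seq + count
elems = ((17 <= 23) * 11 + n) // (n * 11 + 33)
seq = n * 11 + (n + seq)
n = (39 - 8) % (6 * 11 + seq // seq)
record(elems)
n = 27
for seq in count:
    seq = seq + 6 * count
elems = log(1) + (count - elems)
elems = elems + record(seq)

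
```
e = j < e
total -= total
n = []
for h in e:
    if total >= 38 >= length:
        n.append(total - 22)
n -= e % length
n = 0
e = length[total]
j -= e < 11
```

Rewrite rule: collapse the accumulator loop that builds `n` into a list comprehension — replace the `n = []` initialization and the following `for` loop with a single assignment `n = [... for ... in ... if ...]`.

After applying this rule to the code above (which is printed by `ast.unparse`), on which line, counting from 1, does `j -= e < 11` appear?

Transformed code:
e = j < e
total -= total
n = [total - 22 for h in e if total >= 38 >= length]
n -= e % length
n = 0
e = length[total]
j -= e < 11

7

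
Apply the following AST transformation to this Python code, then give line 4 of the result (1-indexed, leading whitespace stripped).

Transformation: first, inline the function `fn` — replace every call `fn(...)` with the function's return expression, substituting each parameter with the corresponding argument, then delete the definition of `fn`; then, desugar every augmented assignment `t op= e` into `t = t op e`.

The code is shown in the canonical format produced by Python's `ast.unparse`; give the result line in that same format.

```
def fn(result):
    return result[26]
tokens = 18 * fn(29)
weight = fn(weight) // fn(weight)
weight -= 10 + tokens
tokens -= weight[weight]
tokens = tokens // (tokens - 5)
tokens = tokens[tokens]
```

Transformed code:
tokens = 18 * 29[26]
weight = weight[26] // weight[26]
weight = weight - (10 + tokens)
tokens = tokens - weight[weight]
tokens = tokens // (tokens - 5)
tokens = tokens[tokens]

tokens = tokens - weight[weight]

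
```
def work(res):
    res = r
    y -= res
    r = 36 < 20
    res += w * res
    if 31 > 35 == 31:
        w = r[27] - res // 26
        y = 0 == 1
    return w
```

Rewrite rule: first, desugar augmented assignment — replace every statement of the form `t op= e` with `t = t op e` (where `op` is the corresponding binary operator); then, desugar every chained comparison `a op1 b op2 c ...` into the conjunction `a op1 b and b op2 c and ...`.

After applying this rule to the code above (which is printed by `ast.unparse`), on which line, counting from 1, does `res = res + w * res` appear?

Transformed code:
def work(res):
    res = r
    y = y - res
    r = 36 < 20
    res = res + w * res
    if 31 > 35 and 35 == 31:
        w = r[27] - res // 26
        y = 0 == 1
    return w

5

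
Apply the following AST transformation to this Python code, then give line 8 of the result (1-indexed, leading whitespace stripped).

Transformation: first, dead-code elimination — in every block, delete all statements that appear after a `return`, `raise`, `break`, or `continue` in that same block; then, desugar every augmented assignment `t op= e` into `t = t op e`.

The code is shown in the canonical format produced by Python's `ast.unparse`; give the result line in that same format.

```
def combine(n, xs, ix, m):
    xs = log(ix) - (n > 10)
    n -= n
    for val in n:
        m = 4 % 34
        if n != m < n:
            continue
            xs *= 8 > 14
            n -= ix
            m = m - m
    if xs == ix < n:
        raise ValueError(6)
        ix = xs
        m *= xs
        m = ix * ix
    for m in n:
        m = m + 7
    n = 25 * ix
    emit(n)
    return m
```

if xs == ix < n:

Transformed code:
def combine(n, xs, ix, m):
    xs = log(ix) - (n > 10)
    n = n - n
    for val in n:
        m = 4 % 34
        if n != m < n:
            continue
    if xs == ix < n:
        raise ValueError(6)
    for m in n:
        m = m + 7
    n = 25 * ix
    emit(n)
    return m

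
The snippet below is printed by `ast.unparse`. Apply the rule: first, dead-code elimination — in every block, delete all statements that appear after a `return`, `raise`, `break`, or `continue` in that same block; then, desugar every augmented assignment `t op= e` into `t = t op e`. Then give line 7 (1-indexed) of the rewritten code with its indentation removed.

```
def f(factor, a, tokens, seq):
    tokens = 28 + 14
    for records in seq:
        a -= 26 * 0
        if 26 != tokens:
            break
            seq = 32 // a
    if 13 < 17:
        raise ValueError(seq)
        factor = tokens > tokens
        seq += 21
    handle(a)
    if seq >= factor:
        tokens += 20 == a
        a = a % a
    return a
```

Transformed code:
def f(factor, a, tokens, seq):
    tokens = 28 + 14
    for records in seq:
        a = a - 26 * 0
        if 26 != tokens:
            break
    if 13 < 17:
        raise ValueError(seq)
    handle(a)
    if seq >= factor:
        tokens = tokens + (20 == a)
        a = a % a
    return a

if 13 < 17:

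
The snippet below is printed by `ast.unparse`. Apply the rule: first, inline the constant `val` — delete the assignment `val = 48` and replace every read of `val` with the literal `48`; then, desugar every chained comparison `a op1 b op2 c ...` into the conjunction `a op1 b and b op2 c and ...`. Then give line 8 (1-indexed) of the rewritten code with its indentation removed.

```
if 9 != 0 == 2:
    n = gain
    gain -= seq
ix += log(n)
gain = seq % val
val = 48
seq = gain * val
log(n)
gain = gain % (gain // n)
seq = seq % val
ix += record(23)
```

gain = gain % (gain // n)

Transformed code:
if 9 != 0 and 0 == 2:
    n = gain
    gain -= seq
ix += log(n)
gain = seq % 48
seq = gain * 48
log(n)
gain = gain % (gain // n)
seq = seq % 48
ix += record(23)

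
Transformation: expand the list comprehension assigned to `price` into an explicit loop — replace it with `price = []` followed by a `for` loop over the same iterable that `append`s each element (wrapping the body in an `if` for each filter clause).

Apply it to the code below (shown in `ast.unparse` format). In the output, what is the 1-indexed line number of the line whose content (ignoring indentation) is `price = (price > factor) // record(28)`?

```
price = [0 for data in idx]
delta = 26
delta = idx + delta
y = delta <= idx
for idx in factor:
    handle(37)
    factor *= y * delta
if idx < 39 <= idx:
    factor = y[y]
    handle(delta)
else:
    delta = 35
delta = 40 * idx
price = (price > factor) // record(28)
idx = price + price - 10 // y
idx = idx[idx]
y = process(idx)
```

Transformed code:
price = []
for data in idx:
    price.append(0)
delta = 26
delta = idx + delta
y = delta <= idx
for idx in factor:
    handle(37)
    factor *= y * delta
if idx < 39 <= idx:
    factor = y[y]
    handle(delta)
else:
    delta = 35
delta = 40 * idx
price = (price > factor) // record(28)
idx = price + price - 10 // y
idx = idx[idx]
y = process(idx)

16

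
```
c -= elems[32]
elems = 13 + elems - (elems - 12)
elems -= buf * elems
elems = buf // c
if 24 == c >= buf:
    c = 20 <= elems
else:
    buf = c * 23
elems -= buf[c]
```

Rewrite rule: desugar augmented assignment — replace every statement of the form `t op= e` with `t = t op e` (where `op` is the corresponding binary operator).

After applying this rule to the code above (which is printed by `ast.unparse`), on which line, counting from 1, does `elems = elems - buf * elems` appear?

3

Transformed code:
c = c - elems[32]
elems = 13 + elems - (elems - 12)
elems = elems - buf * elems
elems = buf // c
if 24 == c >= buf:
    c = 20 <= elems
else:
    buf = c * 23
elems = elems - buf[c]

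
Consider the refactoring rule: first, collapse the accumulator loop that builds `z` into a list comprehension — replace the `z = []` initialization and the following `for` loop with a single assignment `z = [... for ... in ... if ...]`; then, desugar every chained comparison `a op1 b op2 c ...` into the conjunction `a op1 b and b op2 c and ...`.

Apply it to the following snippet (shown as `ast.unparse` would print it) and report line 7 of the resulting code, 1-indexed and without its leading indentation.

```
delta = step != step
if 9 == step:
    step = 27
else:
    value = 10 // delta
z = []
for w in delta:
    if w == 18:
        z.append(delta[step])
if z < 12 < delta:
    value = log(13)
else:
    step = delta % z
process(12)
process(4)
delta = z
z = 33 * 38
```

if z < 12 and 12 < delta:

Transformed code:
delta = step != step
if 9 == step:
    step = 27
else:
    value = 10 // delta
z = [delta[step] for w in delta if w == 18]
if z < 12 and 12 < delta:
    value = log(13)
else:
    step = delta % z
process(12)
process(4)
delta = z
z = 33 * 38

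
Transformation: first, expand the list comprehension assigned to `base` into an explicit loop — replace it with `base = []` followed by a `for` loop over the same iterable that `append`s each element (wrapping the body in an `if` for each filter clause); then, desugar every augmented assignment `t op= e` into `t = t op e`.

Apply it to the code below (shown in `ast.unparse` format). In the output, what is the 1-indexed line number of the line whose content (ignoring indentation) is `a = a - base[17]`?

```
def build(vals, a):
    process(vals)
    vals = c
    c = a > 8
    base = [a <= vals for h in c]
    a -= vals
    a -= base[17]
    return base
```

Transformed code:
def build(vals, a):
    process(vals)
    vals = c
    c = a > 8
    base = []
    for h in c:
        base.append(a <= vals)
    a = a - vals
    a = a - base[17]
    return base

9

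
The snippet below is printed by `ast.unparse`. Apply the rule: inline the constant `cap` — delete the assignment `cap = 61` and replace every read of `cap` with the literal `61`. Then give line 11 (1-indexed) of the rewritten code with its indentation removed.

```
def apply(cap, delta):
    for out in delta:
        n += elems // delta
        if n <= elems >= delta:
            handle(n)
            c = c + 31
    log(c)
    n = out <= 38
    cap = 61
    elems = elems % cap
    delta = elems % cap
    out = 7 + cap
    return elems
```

out = 7 + 61

Transformed code:
def apply(cap, delta):
    for out in delta:
        n += elems // delta
        if n <= elems >= delta:
            handle(n)
            c = c + 31
    log(c)
    n = out <= 38
    elems = elems % 61
    delta = elems % 61
    out = 7 + 61
    return elems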